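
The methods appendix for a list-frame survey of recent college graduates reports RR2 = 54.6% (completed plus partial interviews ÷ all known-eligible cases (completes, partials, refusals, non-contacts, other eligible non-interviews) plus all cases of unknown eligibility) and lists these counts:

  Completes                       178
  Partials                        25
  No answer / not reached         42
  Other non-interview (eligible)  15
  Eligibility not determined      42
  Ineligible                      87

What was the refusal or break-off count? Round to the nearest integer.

70

Numerator → 178 + 25 = 203
RR2 = 203 / D = 0.546
D = 203 / 0.546 = 371.8
Other denominator terms total 302
refusal or break-off = 371.8 − 302 ≈ 70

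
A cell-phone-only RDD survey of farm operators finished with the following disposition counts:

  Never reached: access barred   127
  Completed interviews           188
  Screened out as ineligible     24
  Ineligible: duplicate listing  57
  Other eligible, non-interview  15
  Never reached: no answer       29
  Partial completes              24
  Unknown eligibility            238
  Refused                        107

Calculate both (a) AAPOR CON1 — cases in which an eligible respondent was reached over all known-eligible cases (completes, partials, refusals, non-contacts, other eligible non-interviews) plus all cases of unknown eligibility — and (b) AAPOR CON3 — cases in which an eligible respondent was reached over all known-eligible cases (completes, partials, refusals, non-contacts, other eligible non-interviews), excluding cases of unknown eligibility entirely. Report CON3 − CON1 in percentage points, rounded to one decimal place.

No answer / not reached = 29 + 127 = 156
Not eligible = 24 + 57 = 81
Top → 188 + 24 + 107 + 15 = 334
Base → 188 + 24 + 107 + 156 + 15 + 238 = 728
CON1 = 334 / 728 = 0.4588
Base → 188 + 24 + 107 + 156 + 15 = 490
CON3 = 334 / 490 = 0.6816
Difference = 68.16 − 45.88 = 22.28 percentage points

22.3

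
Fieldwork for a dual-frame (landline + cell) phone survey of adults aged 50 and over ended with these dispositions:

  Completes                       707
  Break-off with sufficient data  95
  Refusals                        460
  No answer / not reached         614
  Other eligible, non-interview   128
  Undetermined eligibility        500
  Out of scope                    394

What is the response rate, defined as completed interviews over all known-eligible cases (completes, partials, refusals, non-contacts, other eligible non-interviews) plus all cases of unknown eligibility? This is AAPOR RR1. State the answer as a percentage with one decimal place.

Num = 707
Denominator = 707 + 95 + 460 + 614 + 128 + 500 = 2504
RR1 = 707 / 2504 = 0.2823

28.2%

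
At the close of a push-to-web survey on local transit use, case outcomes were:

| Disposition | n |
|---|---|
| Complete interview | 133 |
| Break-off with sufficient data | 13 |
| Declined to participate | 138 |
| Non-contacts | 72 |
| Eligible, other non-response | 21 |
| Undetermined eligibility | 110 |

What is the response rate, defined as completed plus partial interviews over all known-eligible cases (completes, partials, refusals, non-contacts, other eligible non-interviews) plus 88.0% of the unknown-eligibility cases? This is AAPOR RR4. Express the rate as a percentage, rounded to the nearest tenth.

Num → 133 + 13 = 146
Determined eligible → 133 + 13 + 138 + 72 + 21 = 377
Eligible share of unknowns → 0.8800 × 110 = 96.80
Denom → 377 + 96.80 = 473.80
RR4 = 146 / 473.80 = 0.3081

30.8%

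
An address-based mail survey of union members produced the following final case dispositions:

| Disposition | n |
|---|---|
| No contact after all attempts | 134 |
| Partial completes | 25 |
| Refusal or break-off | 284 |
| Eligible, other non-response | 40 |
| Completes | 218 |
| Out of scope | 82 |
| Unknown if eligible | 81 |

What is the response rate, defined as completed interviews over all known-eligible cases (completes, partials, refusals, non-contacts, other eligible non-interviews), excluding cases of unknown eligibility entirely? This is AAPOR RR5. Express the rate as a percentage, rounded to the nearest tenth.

31.1%

Top = 218
Base = 218 + 25 + 284 + 134 + 40 = 701
RR5 = 218 / 701 = 0.3110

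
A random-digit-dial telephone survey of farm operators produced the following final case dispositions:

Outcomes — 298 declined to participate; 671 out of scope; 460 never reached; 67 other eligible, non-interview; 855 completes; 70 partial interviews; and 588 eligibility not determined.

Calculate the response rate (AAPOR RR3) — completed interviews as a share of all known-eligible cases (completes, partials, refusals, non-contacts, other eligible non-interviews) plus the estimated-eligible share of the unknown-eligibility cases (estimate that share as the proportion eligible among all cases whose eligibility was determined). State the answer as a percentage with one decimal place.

Top → 855
Determined eligible → 855 + 70 + 298 + 460 + 67 = 1750
e = 1750 / (1750 + 671) = 1750 / 2421 = 0.7228
e × U → 0.7228 × 588 = 425.01
Base → 1750 + 425.01 = 2175.01
RR3 = 855 / 2175.01 = 0.3931

39.3%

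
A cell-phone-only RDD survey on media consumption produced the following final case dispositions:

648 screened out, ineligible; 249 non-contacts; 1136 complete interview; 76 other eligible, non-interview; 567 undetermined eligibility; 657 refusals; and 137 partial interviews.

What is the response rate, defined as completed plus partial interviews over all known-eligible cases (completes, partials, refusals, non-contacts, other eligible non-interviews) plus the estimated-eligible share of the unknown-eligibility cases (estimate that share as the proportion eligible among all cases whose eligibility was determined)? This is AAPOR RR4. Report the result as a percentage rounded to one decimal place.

Top → 1136 + 137 = 1273
Determined eligible → 1136 + 137 + 657 + 249 + 76 = 2255
e = 2255 / (2255 + 648) = 2255 / 2903 = 0.7768
Estimated eligible among unknowns → 0.7768 × 567 = 440.45
Denom → 2255 + 440.45 = 2695.45
RR4 = 1273 / 2695.45 = 0.4723

47.2%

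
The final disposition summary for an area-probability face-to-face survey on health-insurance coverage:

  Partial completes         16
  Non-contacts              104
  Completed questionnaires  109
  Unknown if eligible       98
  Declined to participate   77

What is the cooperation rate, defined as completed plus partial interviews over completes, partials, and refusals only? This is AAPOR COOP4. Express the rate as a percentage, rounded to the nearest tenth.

Numerator → 109 + 16 = 125
Denominator → 109 + 16 + 77 = 202
COOP4 = 125 / 202 = 0.6188

61.9%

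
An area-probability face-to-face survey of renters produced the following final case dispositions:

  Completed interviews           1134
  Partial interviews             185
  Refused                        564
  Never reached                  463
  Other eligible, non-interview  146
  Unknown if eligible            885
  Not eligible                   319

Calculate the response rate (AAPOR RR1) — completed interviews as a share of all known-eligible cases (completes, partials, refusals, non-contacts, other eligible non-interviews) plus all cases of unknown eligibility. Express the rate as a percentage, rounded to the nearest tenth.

Top: 1134
Base: 1134 + 185 + 564 + 463 + 146 + 885 = 3377
RR1 = 1134 / 3377 = 0.3358

33.6%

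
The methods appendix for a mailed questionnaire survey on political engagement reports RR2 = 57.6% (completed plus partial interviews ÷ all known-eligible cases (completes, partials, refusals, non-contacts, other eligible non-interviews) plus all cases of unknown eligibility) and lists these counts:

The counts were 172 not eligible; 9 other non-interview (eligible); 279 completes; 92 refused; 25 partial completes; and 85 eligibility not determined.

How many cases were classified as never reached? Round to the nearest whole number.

38

Num = 279 + 25 = 304
RR2 = 304 / D = 0.576
D = 304 / 0.576 = 527.8
Other denominator terms total 490
never reached = 527.8 − 490 ≈ 38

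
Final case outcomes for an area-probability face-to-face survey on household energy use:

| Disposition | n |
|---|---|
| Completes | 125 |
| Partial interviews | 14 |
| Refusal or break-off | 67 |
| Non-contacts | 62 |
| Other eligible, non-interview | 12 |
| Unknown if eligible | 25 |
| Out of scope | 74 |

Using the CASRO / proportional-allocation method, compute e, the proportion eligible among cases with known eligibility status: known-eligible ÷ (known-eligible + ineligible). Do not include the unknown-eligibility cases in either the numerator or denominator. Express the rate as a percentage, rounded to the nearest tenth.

79.1%

Known eligible = 125 + 14 + 67 + 62 + 12 = 280
e = 280 / (280 + 74) = 280 / 354 = 0.7910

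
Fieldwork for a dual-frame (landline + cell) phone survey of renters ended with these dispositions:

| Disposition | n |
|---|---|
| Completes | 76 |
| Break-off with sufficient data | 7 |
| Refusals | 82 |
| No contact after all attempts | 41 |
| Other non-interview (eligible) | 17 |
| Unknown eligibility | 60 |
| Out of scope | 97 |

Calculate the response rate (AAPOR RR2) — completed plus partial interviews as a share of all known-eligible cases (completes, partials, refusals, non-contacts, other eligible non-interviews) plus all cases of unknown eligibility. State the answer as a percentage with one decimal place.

29.3%

Top → 76 + 7 = 83
Base → 76 + 7 + 82 + 41 + 17 + 60 = 283
RR2 = 83 / 283 = 0.2933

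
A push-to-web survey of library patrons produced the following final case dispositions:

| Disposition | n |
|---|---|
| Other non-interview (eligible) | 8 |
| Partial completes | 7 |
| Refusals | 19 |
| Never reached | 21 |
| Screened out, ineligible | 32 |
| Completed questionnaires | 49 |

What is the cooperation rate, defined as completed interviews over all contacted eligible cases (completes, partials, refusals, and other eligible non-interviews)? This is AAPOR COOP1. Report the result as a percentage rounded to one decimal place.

Numerator = 49
Denominator = 49 + 7 + 19 + 8 = 83
COOP1 = 49 / 83 = 0.5904

59.0%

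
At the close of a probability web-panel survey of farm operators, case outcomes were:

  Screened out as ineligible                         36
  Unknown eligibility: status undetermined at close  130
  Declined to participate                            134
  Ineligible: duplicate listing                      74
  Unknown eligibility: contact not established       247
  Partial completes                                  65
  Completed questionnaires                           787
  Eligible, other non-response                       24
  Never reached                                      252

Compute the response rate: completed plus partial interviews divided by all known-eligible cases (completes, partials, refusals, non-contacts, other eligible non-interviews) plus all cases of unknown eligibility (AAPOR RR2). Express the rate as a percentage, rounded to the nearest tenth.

Unknown eligibility = 247 + 130 = 377
Out of scope = 36 + 74 = 110
Top → 787 + 65 = 852
Denominator → 787 + 65 + 134 + 252 + 24 + 377 = 1639
RR2 = 852 / 1639 = 0.5198

52.0%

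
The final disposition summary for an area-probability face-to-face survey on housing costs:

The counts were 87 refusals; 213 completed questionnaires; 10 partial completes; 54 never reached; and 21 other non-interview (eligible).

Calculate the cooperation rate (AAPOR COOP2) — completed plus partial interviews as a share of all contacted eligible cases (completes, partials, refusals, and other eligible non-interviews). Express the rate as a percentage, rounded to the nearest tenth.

67.4%

Top: 213 + 10 = 223
Denominator: 213 + 10 + 87 + 21 = 331
COOP2 = 223 / 331 = 0.6737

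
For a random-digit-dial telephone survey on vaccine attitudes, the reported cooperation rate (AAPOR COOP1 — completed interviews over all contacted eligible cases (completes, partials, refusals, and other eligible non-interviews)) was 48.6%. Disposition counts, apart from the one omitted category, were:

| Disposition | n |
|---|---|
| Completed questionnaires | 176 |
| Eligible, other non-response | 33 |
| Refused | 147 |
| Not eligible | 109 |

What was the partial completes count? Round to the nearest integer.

COOP1 = 176 / D = 0.486
D = 176 / 0.486 = 362.1
Rest of base = 356
partial completes = 362.1 − 356 ≈ 6

6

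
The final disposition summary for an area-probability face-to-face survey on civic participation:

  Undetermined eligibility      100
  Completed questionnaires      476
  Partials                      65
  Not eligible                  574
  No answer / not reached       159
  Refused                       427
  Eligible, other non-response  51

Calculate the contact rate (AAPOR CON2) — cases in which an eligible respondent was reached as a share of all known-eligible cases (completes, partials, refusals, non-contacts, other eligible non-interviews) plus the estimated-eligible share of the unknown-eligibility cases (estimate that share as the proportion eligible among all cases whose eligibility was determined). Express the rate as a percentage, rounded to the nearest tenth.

81.8%

Num = 476 + 65 + 427 + 51 = 1019
Determined eligible = 476 + 65 + 427 + 159 + 51 = 1178
e = 1178 / (1178 + 574) = 1178 / 1752 = 0.6724
Eligible share of unknowns = 0.6724 × 100 = 67.24
Base = 1178 + 67.24 = 1245.24
CON2 = 1019 / 1245.24 = 0.8183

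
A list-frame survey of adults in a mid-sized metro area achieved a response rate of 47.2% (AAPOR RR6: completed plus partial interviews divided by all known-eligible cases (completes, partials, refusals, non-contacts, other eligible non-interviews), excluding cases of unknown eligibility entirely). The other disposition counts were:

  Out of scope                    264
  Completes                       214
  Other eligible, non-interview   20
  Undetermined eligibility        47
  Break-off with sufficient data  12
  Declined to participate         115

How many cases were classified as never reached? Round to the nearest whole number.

Top: 214 + 12 = 226
RR6 = 226 / D = 0.472
D = 226 / 0.472 = 478.8
Other denominator terms total 361
never reached = 478.8 − 361 ≈ 118

118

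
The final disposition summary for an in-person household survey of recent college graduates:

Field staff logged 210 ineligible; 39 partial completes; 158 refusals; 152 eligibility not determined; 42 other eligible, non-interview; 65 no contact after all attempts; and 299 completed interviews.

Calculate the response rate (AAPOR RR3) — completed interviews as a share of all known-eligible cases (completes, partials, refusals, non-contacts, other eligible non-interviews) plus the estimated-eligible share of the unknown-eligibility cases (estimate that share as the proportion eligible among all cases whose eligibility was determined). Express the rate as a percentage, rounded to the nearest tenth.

Numerator → 299
Eligible (known) → 299 + 39 + 158 + 65 + 42 = 603
e = 603 / (603 + 210) = 603 / 813 = 0.7417
Estimated eligible among unknowns → 0.7417 × 152 = 112.74
Denominator → 603 + 112.74 = 715.74
RR3 = 299 / 715.74 = 0.4177

41.8%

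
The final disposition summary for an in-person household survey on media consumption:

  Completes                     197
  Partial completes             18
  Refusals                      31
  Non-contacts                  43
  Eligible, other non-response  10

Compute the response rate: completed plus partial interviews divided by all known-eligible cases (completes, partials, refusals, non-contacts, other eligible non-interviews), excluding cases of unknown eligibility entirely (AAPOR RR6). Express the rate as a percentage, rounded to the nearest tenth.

Numerator = 197 + 18 = 215
Denominator = 197 + 18 + 31 + 43 + 10 = 299
RR6 = 215 / 299 = 0.7191

71.9%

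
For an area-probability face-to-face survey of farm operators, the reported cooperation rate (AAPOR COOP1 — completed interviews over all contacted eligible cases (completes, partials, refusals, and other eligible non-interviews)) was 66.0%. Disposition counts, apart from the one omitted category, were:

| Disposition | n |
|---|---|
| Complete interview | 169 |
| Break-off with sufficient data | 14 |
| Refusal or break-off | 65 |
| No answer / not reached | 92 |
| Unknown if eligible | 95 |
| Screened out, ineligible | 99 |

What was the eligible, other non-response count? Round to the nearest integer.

8

COOP1 = 169 / D = 0.660
D = 169 / 0.660 = 256.1
Rest of base = 248
eligible, other non-response = 256.1 − 248 ≈ 8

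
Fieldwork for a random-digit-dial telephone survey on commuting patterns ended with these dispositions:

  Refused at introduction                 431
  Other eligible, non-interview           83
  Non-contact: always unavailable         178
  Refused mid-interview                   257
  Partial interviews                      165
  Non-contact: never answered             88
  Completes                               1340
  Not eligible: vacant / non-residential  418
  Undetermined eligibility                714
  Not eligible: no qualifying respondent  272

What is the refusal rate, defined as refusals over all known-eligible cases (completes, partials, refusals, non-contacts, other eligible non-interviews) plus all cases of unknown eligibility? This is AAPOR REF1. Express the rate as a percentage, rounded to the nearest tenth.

21.1%

Refusal or break-off = 431 + 257 = 688
Never reached = 88 + 178 = 266
Out of scope = 272 + 418 = 690
Num = 688
Denominator = 1340 + 165 + 688 + 266 + 83 + 714 = 3256
REF1 = 688 / 3256 = 0.2113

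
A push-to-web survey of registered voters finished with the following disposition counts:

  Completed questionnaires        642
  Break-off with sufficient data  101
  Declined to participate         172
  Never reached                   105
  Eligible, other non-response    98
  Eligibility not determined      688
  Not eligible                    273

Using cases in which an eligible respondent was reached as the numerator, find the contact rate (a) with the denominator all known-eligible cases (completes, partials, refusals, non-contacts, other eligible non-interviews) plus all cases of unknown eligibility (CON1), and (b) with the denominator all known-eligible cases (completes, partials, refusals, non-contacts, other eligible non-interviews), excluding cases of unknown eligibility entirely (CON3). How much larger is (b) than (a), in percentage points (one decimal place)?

Num: 642 + 101 + 172 + 98 = 1013
Denom: 642 + 101 + 172 + 105 + 98 + 688 = 1806
CON1 = 1013 / 1806 = 0.5609
Denom: 642 + 101 + 172 + 105 + 98 = 1118
CON3 = 1013 / 1118 = 0.9061
Difference = 90.61 − 56.09 = 34.52 percentage points

34.5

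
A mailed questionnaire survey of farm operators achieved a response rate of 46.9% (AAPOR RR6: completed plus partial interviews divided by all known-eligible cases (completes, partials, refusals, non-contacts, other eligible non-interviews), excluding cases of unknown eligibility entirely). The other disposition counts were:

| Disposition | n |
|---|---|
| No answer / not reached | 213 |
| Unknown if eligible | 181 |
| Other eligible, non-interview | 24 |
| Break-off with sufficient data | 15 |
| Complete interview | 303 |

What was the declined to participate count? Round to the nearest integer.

123

Top: 303 + 15 = 318
RR6 = 318 / D = 0.469
D = 318 / 0.469 = 678.0
Rest of base = 555
declined to participate = 678.0 − 555 ≈ 123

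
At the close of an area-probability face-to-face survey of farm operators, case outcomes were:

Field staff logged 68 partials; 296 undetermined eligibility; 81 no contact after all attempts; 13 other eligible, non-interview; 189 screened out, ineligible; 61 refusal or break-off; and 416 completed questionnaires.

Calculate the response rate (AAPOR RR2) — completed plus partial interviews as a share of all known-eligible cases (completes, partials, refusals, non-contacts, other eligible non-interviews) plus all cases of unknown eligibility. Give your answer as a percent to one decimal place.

51.8%

Top → 416 + 68 = 484
Base → 416 + 68 + 61 + 81 + 13 + 296 = 935
RR2 = 484 / 935 = 0.5176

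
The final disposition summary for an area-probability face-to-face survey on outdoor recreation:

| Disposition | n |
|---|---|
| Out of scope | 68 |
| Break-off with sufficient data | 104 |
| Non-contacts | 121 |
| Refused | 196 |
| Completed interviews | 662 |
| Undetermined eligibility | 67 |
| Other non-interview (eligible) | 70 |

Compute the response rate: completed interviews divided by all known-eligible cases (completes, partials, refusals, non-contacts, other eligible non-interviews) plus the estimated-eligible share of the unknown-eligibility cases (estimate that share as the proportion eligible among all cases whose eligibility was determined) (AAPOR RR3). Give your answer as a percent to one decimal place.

54.4%

Top: 662
Known eligible: 662 + 104 + 196 + 121 + 70 = 1153
e = 1153 / (1153 + 68) = 1153 / 1221 = 0.9443
Estimated eligible among unknowns: 0.9443 × 67 = 63.27
Denominator: 1153 + 63.27 = 1216.27
RR3 = 662 / 1216.27 = 0.5443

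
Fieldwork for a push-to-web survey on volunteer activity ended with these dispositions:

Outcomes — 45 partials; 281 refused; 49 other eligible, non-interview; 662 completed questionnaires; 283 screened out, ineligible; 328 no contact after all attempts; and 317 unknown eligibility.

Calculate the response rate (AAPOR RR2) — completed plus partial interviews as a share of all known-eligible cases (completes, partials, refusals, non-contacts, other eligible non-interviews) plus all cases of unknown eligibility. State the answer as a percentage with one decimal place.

Top: 662 + 45 = 707
Base: 662 + 45 + 281 + 328 + 49 + 317 = 1682
RR2 = 707 / 1682 = 0.4203

42.0%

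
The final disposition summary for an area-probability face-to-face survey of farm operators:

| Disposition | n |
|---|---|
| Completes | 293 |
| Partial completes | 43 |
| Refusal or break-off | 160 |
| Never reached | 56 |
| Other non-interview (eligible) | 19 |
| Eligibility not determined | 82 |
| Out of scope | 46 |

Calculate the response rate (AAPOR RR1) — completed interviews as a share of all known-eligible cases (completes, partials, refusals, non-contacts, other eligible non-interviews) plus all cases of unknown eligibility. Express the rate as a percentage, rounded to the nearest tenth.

Numerator → 293
Base → 293 + 43 + 160 + 56 + 19 + 82 = 653
RR1 = 293 / 653 = 0.4487

44.9%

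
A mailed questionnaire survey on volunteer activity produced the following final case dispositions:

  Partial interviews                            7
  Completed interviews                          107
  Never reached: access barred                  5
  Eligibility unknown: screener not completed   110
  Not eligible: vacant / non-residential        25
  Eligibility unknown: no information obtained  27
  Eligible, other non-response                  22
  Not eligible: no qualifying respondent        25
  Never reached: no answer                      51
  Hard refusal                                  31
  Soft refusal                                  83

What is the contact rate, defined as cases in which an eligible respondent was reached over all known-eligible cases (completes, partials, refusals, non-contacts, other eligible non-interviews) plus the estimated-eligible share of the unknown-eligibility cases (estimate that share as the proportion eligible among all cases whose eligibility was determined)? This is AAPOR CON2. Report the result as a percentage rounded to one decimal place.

59.0%

Refused = 31 + 83 = 114
No answer / not reached = 51 + 5 = 56
Unknown if eligible = 110 + 27 = 137
Not eligible = 25 + 25 = 50
Num = 107 + 7 + 114 + 22 = 250
Determined eligible = 107 + 7 + 114 + 56 + 22 = 306
e = 306 / (306 + 50) = 306 / 356 = 0.8596
Estimated eligible among unknowns = 0.8596 × 137 = 117.77
Denominator = 306 + 117.77 = 423.77
CON2 = 250 / 423.77 = 0.5899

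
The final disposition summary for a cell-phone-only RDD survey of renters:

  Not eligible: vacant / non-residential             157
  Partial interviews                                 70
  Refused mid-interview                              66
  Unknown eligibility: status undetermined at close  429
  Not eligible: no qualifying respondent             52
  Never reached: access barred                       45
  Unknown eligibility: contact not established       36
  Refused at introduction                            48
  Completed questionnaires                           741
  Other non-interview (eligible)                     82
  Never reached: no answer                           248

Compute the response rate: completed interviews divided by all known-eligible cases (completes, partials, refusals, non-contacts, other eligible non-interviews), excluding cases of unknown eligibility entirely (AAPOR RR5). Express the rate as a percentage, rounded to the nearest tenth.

Refused = 48 + 66 = 114
No answer / not reached = 248 + 45 = 293
Eligibility not determined = 36 + 429 = 465
Not eligible = 52 + 157 = 209
Top: 741
Denom: 741 + 70 + 114 + 293 + 82 = 1300
RR5 = 741 / 1300 = 0.5700

57.0%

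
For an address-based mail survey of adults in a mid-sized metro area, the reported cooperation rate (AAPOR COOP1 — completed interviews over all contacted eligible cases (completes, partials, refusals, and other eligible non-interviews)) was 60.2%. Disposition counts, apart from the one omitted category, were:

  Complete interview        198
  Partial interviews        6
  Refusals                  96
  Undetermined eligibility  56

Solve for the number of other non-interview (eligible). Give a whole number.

29

COOP1 = 198 / D = 0.602
D = 198 / 0.602 = 328.9
Remaining denominator categories sum to 300
other non-interview (eligible) = 328.9 − 300 ≈ 29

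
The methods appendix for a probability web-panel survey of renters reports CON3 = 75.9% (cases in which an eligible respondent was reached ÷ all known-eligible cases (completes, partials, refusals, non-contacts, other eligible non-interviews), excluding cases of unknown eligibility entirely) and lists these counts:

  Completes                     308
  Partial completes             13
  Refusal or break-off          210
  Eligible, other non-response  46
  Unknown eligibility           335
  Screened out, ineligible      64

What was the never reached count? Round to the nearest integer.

Numerator → 308 + 13 + 210 + 46 = 577
CON3 = 577 / D = 0.759
D = 577 / 0.759 = 760.2
Remaining denominator categories sum to 577
never reached = 760.2 − 577 ≈ 183

183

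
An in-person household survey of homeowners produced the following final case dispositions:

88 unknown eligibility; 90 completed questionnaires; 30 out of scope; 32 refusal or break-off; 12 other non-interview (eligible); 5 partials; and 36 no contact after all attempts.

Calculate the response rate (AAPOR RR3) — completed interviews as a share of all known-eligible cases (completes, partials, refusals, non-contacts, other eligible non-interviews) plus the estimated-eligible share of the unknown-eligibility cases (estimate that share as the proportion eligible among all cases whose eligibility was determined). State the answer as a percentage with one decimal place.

36.0%

Num = 90
Eligible (known) = 90 + 5 + 32 + 36 + 12 = 175
e = 175 / (175 + 30) = 175 / 205 = 0.8537
Estimated eligible among unknowns = 0.8537 × 88 = 75.13
Base = 175 + 75.13 = 250.13
RR3 = 90 / 250.13 = 0.3598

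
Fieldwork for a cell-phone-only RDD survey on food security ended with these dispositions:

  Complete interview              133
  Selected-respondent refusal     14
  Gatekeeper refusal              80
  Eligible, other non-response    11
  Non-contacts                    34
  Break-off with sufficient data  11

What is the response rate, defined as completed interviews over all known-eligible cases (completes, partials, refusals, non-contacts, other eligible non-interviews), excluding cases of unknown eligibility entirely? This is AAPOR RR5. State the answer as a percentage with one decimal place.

47.0%

Declined to participate = 80 + 14 = 94
Top = 133
Base = 133 + 11 + 94 + 34 + 11 = 283
RR5 = 133 / 283 = 0.4700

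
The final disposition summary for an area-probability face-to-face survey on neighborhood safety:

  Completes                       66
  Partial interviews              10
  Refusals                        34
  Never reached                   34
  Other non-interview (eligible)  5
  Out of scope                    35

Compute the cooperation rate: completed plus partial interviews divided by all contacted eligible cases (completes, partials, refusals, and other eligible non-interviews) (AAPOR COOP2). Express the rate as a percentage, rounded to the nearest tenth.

66.1%

Num → 66 + 10 = 76
Denom → 66 + 10 + 34 + 5 = 115
COOP2 = 76 / 115 = 0.6609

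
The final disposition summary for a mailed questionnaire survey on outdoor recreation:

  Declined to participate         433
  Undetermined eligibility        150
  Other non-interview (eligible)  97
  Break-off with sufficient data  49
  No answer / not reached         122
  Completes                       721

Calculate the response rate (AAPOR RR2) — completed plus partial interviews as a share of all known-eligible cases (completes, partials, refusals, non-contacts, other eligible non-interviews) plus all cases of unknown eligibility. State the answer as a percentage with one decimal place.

49.0%

Num: 721 + 49 = 770
Denominator: 721 + 49 + 433 + 122 + 97 + 150 = 1572
RR2 = 770 / 1572 = 0.4898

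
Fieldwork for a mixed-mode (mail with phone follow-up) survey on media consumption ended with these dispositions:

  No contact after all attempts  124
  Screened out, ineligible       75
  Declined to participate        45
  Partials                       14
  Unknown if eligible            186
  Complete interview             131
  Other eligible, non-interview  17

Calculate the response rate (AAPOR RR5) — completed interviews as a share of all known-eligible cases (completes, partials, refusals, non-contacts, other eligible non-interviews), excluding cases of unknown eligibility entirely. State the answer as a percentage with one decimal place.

Top = 131
Denom = 131 + 14 + 45 + 124 + 17 = 331
RR5 = 131 / 331 = 0.3958

39.6%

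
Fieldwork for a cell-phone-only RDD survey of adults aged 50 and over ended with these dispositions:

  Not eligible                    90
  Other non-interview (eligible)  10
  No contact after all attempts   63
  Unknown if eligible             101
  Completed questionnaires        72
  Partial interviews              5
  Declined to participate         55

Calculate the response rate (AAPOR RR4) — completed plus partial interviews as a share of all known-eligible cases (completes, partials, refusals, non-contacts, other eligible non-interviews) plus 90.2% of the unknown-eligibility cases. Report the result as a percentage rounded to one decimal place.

Top: 72 + 5 = 77
Determined eligible: 72 + 5 + 55 + 63 + 10 = 205
Eligible share of unknowns: 0.9020 × 101 = 91.10
Denominator: 205 + 91.10 = 296.10
RR4 = 77 / 296.10 = 0.2600

26.0%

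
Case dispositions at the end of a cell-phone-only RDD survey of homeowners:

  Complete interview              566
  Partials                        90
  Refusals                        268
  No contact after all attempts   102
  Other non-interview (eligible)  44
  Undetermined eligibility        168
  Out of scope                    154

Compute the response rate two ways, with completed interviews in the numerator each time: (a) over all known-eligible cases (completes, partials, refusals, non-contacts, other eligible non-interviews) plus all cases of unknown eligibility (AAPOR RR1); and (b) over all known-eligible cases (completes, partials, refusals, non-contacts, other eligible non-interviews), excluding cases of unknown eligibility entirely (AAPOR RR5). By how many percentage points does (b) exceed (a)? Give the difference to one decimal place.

Top: 566
Denom: 566 + 90 + 268 + 102 + 44 + 168 = 1238
RR1 = 566 / 1238 = 0.4572
Denom: 566 + 90 + 268 + 102 + 44 = 1070
RR5 = 566 / 1070 = 0.5290
Difference = 52.90 − 45.72 = 7.18 percentage points

7.2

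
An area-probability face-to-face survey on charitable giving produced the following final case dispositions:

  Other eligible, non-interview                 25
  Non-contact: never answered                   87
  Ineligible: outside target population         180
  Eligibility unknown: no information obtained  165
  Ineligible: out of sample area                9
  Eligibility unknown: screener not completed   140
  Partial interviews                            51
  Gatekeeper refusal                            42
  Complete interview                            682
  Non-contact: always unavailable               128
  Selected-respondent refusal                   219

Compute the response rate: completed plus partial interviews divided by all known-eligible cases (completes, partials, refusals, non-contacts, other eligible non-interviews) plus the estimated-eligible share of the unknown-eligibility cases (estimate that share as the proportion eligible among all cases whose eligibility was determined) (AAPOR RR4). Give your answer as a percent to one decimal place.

48.9%

Declined to participate = 42 + 219 = 261
Never reached = 87 + 128 = 215
Eligibility not determined = 140 + 165 = 305
Not eligible = 180 + 9 = 189
Top → 682 + 51 = 733
Known eligible → 682 + 51 + 261 + 215 + 25 = 1234
e = 1234 / (1234 + 189) = 1234 / 1423 = 0.8672
Estimated eligible among unknowns → 0.8672 × 305 = 264.50
Base → 1234 + 264.50 = 1498.50
RR4 = 733 / 1498.50 = 0.4892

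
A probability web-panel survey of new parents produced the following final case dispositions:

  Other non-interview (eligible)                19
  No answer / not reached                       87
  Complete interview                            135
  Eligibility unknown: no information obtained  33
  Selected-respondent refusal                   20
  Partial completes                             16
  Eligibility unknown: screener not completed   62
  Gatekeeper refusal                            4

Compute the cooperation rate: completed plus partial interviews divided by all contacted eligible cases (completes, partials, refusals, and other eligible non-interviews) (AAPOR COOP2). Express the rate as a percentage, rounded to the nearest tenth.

77.8%

Refused = 4 + 20 = 24
Unknown if eligible = 62 + 33 = 95
Top: 135 + 16 = 151
Denom: 135 + 16 + 24 + 19 = 194
COOP2 = 151 / 194 = 0.7784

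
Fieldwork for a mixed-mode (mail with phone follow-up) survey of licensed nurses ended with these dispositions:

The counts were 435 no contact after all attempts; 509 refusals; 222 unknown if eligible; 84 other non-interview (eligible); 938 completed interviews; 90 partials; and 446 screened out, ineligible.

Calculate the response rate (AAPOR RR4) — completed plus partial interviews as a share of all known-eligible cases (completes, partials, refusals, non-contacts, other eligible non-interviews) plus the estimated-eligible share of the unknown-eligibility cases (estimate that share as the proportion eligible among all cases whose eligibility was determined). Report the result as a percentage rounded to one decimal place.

Num: 938 + 90 = 1028
Determined eligible: 938 + 90 + 509 + 435 + 84 = 2056
e = 2056 / (2056 + 446) = 2056 / 2502 = 0.8217
Eligible share of unknowns: 0.8217 × 222 = 182.42
Base: 2056 + 182.42 = 2238.42
RR4 = 1028 / 2238.42 = 0.4593

45.9%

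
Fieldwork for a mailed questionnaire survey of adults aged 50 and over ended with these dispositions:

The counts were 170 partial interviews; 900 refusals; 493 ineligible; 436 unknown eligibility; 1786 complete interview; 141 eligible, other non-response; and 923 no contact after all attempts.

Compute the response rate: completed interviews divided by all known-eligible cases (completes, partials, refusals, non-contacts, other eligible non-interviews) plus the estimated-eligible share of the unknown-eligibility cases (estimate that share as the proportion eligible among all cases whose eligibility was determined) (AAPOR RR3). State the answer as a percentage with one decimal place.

Num = 1786
Eligible (known) = 1786 + 170 + 900 + 923 + 141 = 3920
e = 3920 / (3920 + 493) = 3920 / 4413 = 0.8883
Eligible share of unknowns = 0.8883 × 436 = 387.30
Denominator = 3920 + 387.30 = 4307.30
RR3 = 1786 / 4307.30 = 0.4146

41.5%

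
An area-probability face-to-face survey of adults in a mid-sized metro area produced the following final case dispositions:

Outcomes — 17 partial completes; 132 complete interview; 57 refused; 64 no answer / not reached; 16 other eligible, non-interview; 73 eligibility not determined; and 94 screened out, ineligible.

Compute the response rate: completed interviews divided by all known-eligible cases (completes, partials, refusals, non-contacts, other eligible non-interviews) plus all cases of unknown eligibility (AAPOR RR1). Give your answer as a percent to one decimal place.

Numerator: 132
Base: 132 + 17 + 57 + 64 + 16 + 73 = 359
RR1 = 132 / 359 = 0.3677

36.8%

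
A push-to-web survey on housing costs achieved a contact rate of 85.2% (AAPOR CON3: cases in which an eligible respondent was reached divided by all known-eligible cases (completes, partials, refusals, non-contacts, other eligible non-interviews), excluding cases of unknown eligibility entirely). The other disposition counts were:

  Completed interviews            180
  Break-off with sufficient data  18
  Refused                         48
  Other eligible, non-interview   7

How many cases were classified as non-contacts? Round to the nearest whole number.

44

Top = 180 + 18 + 48 + 7 = 253
CON3 = 253 / D = 0.852
D = 253 / 0.852 = 296.9
Other denominator terms total 253
non-contacts = 296.9 − 253 ≈ 44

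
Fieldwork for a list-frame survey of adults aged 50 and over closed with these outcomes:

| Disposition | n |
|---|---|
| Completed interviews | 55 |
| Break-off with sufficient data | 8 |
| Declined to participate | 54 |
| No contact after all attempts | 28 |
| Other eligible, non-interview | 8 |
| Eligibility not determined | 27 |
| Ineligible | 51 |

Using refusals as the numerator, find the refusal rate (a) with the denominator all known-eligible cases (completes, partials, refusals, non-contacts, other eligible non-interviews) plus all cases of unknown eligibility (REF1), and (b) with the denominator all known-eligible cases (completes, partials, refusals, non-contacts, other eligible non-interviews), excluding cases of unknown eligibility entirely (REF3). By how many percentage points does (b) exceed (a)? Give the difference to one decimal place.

Num → 54
Denom → 55 + 8 + 54 + 28 + 8 + 27 = 180
REF1 = 54 / 180 = 0.3000
Denom → 55 + 8 + 54 + 28 + 8 = 153
REF3 = 54 / 153 = 0.3529
Difference = 35.29 − 30.00 = 5.29 percentage points

5.3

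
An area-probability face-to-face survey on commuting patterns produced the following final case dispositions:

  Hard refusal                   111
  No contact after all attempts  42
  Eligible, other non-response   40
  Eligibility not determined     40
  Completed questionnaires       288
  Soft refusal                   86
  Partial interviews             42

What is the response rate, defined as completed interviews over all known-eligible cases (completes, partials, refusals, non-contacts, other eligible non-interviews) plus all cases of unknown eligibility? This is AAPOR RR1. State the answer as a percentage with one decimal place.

Declined to participate = 111 + 86 = 197
Num → 288
Denom → 288 + 42 + 197 + 42 + 40 + 40 = 649
RR1 = 288 / 649 = 0.4438

44.4%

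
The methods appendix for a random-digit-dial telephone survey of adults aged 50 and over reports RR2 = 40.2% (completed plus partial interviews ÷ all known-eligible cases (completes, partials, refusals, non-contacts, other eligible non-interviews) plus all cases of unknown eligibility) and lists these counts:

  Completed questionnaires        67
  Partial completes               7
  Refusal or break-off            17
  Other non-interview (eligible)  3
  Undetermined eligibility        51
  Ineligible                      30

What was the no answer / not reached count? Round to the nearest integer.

Top → 67 + 7 = 74
RR2 = 74 / D = 0.402
D = 74 / 0.402 = 184.1
Rest of base = 145
no answer / not reached = 184.1 − 145 ≈ 39

39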